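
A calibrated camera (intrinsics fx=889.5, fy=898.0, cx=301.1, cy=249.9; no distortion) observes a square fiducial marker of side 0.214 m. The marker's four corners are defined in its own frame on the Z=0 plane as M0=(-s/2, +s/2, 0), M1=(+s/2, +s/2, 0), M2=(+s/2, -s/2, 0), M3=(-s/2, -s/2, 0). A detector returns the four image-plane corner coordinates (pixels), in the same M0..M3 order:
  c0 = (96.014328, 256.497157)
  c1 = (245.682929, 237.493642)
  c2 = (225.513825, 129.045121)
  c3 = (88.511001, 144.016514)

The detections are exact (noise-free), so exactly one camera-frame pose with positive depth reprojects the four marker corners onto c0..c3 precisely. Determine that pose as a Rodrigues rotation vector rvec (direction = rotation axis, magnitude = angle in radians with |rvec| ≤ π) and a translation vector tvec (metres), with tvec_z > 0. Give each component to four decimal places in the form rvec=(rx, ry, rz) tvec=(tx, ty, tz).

Intrinsics K: fx=889.5, fy=898.0, cx=301.1, cy=249.9
Marker side s = 0.214 m; corners in marker frame (Z=0):
  M0 = (-0.1070, +0.1070, 0)
  M1 = (+0.1070, +0.1070, 0)
  M2 = (+0.1070, -0.1070, 0)
  M3 = (-0.1070, -0.1070, 0)
Detected image corners:
  c0 = (96.014328, 256.497157) px
  c1 = (245.682929, 237.493642) px
  c2 = (225.513825, 129.045121) px
  c3 = (88.511001, 144.016514) px
Planar DLT: solve 8×8 A·h = b for H (H[2,2]=1):
  H  [+685.74836 -4.37005 +164.42636]
  H  [-58.72268 +434.94793 +189.16675]
  H  [+0.10550 -0.42310 +1.00000]
B = K⁻¹H; ‖b₁‖=0.748774, ‖b₂‖=0.748774; λ = 2/(‖b₁‖+‖b₂‖) = 1.335516, sign → tz>0 ⇒ λ=+1.335516
r₁ = λ·B[:,0] = (+0.98190,-0.12654,+0.14090); r₂ = λ·B[:,1] = (+0.18471,+0.80411,-0.56506)
r₃ = r₁×r₂ = (-0.04179,+0.58086,+0.81293); SVD([r₁ r₂ r₃]) → R = UVᵀ:
  R  [+0.98190 +0.18471 -0.04179]
  R  [-0.12654 +0.80411 +0.58086]
  R  [+0.14090 -0.56506 +0.81293]
t = (-0.20520, -0.09032, +1.33552) m
tr R = 2.598940; θ = arccos((tr R − 1)/2) = 0.644384 rad = 36.920°
axis k = ((R−Rᵀ)₃₂, (R−Rᵀ)₁₃, (R−Rᵀ)₂₁) / (2 sinθ) = (-0.953811, -0.152066, -0.259076)
rvec = θ·k = (-0.614620, -0.097989, -0.166945)

rvec=(-0.6146, -0.0980, -0.1669) tvec=(-0.2052, -0.0903, 1.3355)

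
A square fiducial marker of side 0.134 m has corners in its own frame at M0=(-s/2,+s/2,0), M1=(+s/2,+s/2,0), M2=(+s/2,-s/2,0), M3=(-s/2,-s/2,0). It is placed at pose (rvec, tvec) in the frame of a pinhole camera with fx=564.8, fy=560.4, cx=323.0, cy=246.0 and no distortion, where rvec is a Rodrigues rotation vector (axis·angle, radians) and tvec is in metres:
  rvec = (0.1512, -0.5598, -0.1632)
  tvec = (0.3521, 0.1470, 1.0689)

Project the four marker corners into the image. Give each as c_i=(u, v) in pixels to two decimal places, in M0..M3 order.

Intrinsics K: fx=564.8, fy=560.4, cx=323.0, cy=246.0
Marker side s = 0.134 m; corners in marker frame (Z=0):
  M0 = (-0.0670, +0.0670, 0)
  M1 = (+0.0670, +0.0670, 0)
  M2 = (+0.0670, -0.0670, 0)
  M3 = (-0.0670, -0.0670, 0)
rvec = (0.1512, -0.5598, -0.1632), |rvec| = θ = 0.60239 rad = 34.514°
Rodrigues: sinθ=0.56661, 1−cosθ=0.17602; R = I + sinθ·[k]× + (1−cosθ)·[k]×²:
    [+0.83507 +0.11245 -0.53852]
    [-0.19456 +0.97599 -0.09791]
    [+0.51458 +0.18654 +0.83690]
t = (0.3521, 0.1470, 1.0689) m
M0: Pc = R·M0+t = (+0.30368, +0.22543, +1.04692); u = 564.8·(+0.30368)/1.04692 + 323.0 = 486.8337, v = 560.4·(+0.22543)/1.04692 + 246.0 = 366.6676
M1: Pc = R·M1+t = (+0.41558, +0.19936, +1.11587); u = 564.8·(+0.41558)/1.11587 + 323.0 = 533.3479, v = 560.4·(+0.19936)/1.11587 + 246.0 = 346.1178
M2: Pc = R·M2+t = (+0.40052, +0.06857, +1.09088); u = 564.8·(+0.40052)/1.09088 + 323.0 = 530.3660, v = 560.4·(+0.06857)/1.09088 + 246.0 = 281.2268
M3: Pc = R·M3+t = (+0.28862, +0.09464, +1.02193); u = 564.8·(+0.28862)/1.02193 + 323.0 = 482.5129, v = 560.4·(+0.09464)/1.02193 + 246.0 = 297.9008

c0=(486.83, 366.67) c1=(533.35, 346.12) c2=(530.37, 281.23) c3=(482.51, 297.90)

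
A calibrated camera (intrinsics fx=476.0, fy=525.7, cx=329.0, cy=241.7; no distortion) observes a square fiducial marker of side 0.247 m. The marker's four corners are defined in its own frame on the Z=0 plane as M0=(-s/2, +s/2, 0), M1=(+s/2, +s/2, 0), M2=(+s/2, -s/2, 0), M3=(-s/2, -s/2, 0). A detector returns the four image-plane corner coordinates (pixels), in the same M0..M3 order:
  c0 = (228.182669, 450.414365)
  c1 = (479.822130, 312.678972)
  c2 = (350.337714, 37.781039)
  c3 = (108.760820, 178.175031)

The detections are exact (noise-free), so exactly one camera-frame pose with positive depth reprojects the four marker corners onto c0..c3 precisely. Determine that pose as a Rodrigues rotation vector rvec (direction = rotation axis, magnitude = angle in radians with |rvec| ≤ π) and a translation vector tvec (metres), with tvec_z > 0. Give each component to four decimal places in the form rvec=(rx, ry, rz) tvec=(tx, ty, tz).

rvec=(-0.0383, 0.0523, -0.4698) tvec=(-0.0352, 0.0016, 0.4231)

Intrinsics K: fx=476.0, fy=525.7, cx=329.0, cy=241.7
Marker side s = 0.247 m; corners in marker frame (Z=0):
  M0 = (-0.1235, +0.1235, 0)
  M1 = (+0.1235, +0.1235, 0)
  M2 = (+0.1235, -0.1235, 0)
  M3 = (-0.1235, -0.1235, 0)
Detected image corners:
  c0 = (228.182669, 450.414365) px
  c1 = (479.822130, 312.678972) px
  c2 = (350.337714, 37.781039) px
  c3 = (108.760820, 178.175031) px
Planar DLT: solve 8×8 A·h = b for H (H[2,2]=1):
  H  [+969.48677 +469.86259 +289.39239]
  H  [-587.11368 +1079.18873 +243.65116]
  H  [-0.09814 -0.11567 +1.00000]
B = K⁻¹H; ‖b₁‖=2.363767, ‖b₂‖=2.363767; λ = 2/(‖b₁‖+‖b₂‖) = 0.423054, sign → tz>0 ⇒ λ=+0.423054
r₁ = λ·B[:,0] = (+0.89035,-0.45339,-0.04152); r₂ = λ·B[:,1] = (+0.45142,+0.89097,-0.04893)
r₃ = r₁×r₂ = (+0.05918,+0.02483,+0.99794); SVD([r₁ r₂ r₃]) → R = UVᵀ:
  R  [+0.89035 +0.45142 +0.05918]
  R  [-0.45339 +0.89097 +0.02483]
  R  [-0.04152 -0.04893 +0.99794]
t = (-0.03520, +0.00157, +0.42305) m
tr R = 2.779254; θ = arccos((tr R − 1)/2) = 0.474269 rad = 27.174°
axis k = ((R−Rᵀ)₃₂, (R−Rᵀ)₁₃, (R−Rᵀ)₂₁) / (2 sinθ) = (-0.080755, +0.110249, -0.990618)
rvec = θ·k = (-0.038299, +0.052288, -0.469819)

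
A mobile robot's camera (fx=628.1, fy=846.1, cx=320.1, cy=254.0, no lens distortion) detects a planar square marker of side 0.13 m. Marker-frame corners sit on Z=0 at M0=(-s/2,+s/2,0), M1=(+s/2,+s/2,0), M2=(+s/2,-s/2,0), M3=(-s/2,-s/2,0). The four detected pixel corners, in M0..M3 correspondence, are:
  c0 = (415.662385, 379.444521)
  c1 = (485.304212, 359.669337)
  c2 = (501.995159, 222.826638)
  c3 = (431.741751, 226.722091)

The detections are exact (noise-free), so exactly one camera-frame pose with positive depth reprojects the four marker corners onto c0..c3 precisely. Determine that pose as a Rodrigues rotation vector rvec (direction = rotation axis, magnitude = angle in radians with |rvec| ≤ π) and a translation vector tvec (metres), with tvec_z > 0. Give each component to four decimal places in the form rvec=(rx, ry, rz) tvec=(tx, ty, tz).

Intrinsics K: fx=628.1, fy=846.1, cx=320.1, cy=254.0
Marker side s = 0.13 m; corners in marker frame (Z=0):
  M0 = (-0.0650, +0.0650, 0)
  M1 = (+0.0650, +0.0650, 0)
  M2 = (+0.0650, -0.0650, 0)
  M3 = (-0.0650, -0.0650, 0)
Detected image corners:
  c0 = (415.662385, 379.444521) px
  c1 = (485.304212, 359.669337) px
  c2 = (501.995159, 222.826638) px
  c3 = (431.741751, 226.722091) px
Planar DLT: solve 8×8 A·h = b for H (H[2,2]=1):
  H  [+935.12400 -2.30103 +460.50021]
  H  [+165.16334 +1190.52820 +298.10339]
  H  [+0.86577 +0.27006 +1.00000]
B = K⁻¹H; ‖b₁‖=1.360583, ‖b₂‖=1.360583; λ = 2/(‖b₁‖+‖b₂‖) = 0.734979, sign → tz>0 ⇒ λ=+0.734979
r₁ = λ·B[:,0] = (+0.76996,-0.04755,+0.63632); r₂ = λ·B[:,1] = (-0.10385,+0.97459,+0.19849)
r₃ = r₁×r₂ = (-0.62959,-0.21891,+0.74545); SVD([r₁ r₂ r₃]) → R = UVᵀ:
  R  [+0.76996 -0.10385 -0.62959]
  R  [-0.04755 +0.97459 -0.21891]
  R  [+0.63632 +0.19849 +0.74545]
t = (+0.16429, +0.03831, +0.73498) m
tr R = 2.489994; θ = arccos((tr R − 1)/2) = 0.730266 rad = 41.841°
axis k = ((R−Rᵀ)₃₂, (R−Rᵀ)₁₃, (R−Rᵀ)₂₁) / (2 sinθ) = (+0.312862, -0.948861, +0.042198)
rvec = θ·k = (+0.228473, -0.692921, +0.030815)

rvec=(0.2285, -0.6929, 0.0308) tvec=(0.1643, 0.0383, 0.7350)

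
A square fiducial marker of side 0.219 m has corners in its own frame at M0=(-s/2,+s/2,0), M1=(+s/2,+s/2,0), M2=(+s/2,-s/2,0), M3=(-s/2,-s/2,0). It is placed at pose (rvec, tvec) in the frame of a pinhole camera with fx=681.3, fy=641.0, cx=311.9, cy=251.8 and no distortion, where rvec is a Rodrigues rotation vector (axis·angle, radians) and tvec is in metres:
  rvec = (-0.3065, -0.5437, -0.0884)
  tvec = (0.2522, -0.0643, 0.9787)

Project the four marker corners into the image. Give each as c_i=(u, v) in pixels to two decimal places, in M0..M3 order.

Intrinsics K: fx=681.3, fy=641.0, cx=311.9, cy=251.8
Marker side s = 0.219 m; corners in marker frame (Z=0):
  M0 = (-0.1095, +0.1095, 0)
  M1 = (+0.1095, +0.1095, 0)
  M2 = (+0.1095, -0.1095, 0)
  M3 = (-0.1095, -0.1095, 0)
rvec = (-0.3065, -0.5437, -0.0884), |rvec| = θ = 0.63037 rad = 36.118°
Rodrigues: sinθ=0.58944, 1−cosθ=0.19219; R = I + sinθ·[k]× + (1−cosθ)·[k]×²:
    [+0.85325 +0.16326 -0.49530]
    [-0.00206 +0.95078 +0.30985]
    [+0.52151 -0.26335 +0.81159]
t = (0.2522, -0.0643, 0.9787) m
M0: Pc = R·M0+t = (+0.17665, +0.04004, +0.89276); u = 681.3·(+0.17665)/0.89276 + 311.9 = 446.7062, v = 641.0·(+0.04004)/0.89276 + 251.8 = 280.5463
M1: Pc = R·M1+t = (+0.36351, +0.03959, +1.00697); u = 681.3·(+0.36351)/1.00697 + 311.9 = 557.8439, v = 641.0·(+0.03959)/1.00697 + 251.8 = 276.9985
M2: Pc = R·M2+t = (+0.32775, -0.16864, +1.06464); u = 681.3·(+0.32775)/1.06464 + 311.9 = 521.6403, v = 641.0·(-0.16864)/1.06464 + 251.8 = 150.2672
M3: Pc = R·M3+t = (+0.14089, -0.16819, +0.95043); u = 681.3·(+0.14089)/0.95043 + 311.9 = 412.8963, v = 641.0·(-0.16819)/0.95043 + 251.8 = 138.3709

c0=(446.71, 280.55) c1=(557.84, 277.00) c2=(521.64, 150.27) c3=(412.90, 138.37)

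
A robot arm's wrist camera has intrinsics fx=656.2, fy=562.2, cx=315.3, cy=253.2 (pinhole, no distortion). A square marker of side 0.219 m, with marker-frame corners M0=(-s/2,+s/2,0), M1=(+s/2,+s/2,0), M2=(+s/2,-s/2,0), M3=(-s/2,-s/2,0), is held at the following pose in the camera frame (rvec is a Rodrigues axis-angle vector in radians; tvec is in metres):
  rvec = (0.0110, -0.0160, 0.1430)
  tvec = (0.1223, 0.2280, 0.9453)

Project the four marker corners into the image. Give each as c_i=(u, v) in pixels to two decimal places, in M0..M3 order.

Intrinsics K: fx=656.2, fy=562.2, cx=315.3, cy=253.2
Marker side s = 0.219 m; corners in marker frame (Z=0):
  M0 = (-0.1095, +0.1095, 0)
  M1 = (+0.1095, +0.1095, 0)
  M2 = (+0.1095, -0.1095, 0)
  M3 = (-0.1095, -0.1095, 0)
rvec = (0.0110, -0.0160, 0.1430), |rvec| = θ = 0.14431 rad = 8.268°
Rodrigues: sinθ=0.14381, 1−cosθ=0.01039; R = I + sinθ·[k]× + (1−cosθ)·[k]×²:
    [+0.98967 -0.14259 -0.01516]
    [+0.14242 +0.98973 -0.01210]
    [+0.01673 +0.00982 +0.99981]
t = (0.1223, 0.2280, 0.9453) m
M0: Pc = R·M0+t = (-0.00168, +0.32078, +0.94454); u = 656.2·(-0.00168)/0.94454 + 315.3 = 314.1313, v = 562.2·(+0.32078)/0.94454 + 253.2 = 444.1316
M1: Pc = R·M1+t = (+0.21505, +0.35197, +0.94821); u = 656.2·(+0.21505)/0.94821 + 315.3 = 464.1270, v = 562.2·(+0.35197)/0.94821 + 253.2 = 461.8862
M2: Pc = R·M2+t = (+0.24628, +0.13522, +0.94606); u = 656.2·(+0.24628)/0.94606 + 315.3 = 486.1253, v = 562.2·(+0.13522)/0.94606 + 253.2 = 333.5546
M3: Pc = R·M3+t = (+0.02955, +0.10403, +0.94239); u = 656.2·(+0.02955)/0.94239 + 315.3 = 335.8729, v = 562.2·(+0.10403)/0.94239 + 253.2 = 315.2606

c0=(314.13, 444.13) c1=(464.13, 461.89) c2=(486.13, 333.55) c3=(335.87, 315.26)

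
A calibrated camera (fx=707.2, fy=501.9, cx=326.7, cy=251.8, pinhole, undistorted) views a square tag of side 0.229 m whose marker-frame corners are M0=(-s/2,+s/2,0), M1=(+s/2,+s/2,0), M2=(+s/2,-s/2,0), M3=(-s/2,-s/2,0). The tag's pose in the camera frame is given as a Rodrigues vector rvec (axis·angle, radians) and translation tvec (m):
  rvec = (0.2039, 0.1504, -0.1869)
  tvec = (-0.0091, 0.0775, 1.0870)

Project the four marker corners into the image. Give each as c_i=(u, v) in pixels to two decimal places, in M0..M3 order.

c0=(265.52, 343.93) c1=(407.80, 329.37) c2=(380.32, 226.88) c3=(233.39, 245.62)

Intrinsics K: fx=707.2, fy=501.9, cx=326.7, cy=251.8
Marker side s = 0.229 m; corners in marker frame (Z=0):
  M0 = (-0.1145, +0.1145, 0)
  M1 = (+0.1145, +0.1145, 0)
  M2 = (+0.1145, -0.1145, 0)
  M3 = (-0.1145, -0.1145, 0)
rvec = (0.2039, 0.1504, -0.1869), |rvec| = θ = 0.31484 rad = 18.039°
Rodrigues: sinθ=0.30967, 1−cosθ=0.04916; R = I + sinθ·[k]× + (1−cosθ)·[k]×²:
    [+0.97146 +0.19903 +0.12903]
    [-0.16862 +0.96206 -0.21449]
    [-0.16683 +0.18661 +0.96817]
t = (-0.0091, 0.0775, 1.0870) m
M0: Pc = R·M0+t = (-0.09754, +0.20696, +1.12747); u = 707.2·(-0.09754)/1.12747 + 326.7 = 265.5166, v = 501.9·(+0.20696)/1.12747 + 251.8 = 343.9310
M1: Pc = R·M1+t = (+0.12492, +0.16835, +1.08927); u = 707.2·(+0.12492)/1.08927 + 326.7 = 407.8048, v = 501.9·(+0.16835)/1.08927 + 251.8 = 329.3701
M2: Pc = R·M2+t = (+0.07934, -0.05196, +1.04653); u = 707.2·(+0.07934)/1.04653 + 326.7 = 380.3164, v = 501.9·(-0.05196)/1.04653 + 251.8 = 226.8793
M3: Pc = R·M3+t = (-0.14312, -0.01335, +1.08473); u = 707.2·(-0.14312)/1.08473 + 326.7 = 233.3908, v = 501.9·(-0.01335)/1.08473 + 251.8 = 245.6235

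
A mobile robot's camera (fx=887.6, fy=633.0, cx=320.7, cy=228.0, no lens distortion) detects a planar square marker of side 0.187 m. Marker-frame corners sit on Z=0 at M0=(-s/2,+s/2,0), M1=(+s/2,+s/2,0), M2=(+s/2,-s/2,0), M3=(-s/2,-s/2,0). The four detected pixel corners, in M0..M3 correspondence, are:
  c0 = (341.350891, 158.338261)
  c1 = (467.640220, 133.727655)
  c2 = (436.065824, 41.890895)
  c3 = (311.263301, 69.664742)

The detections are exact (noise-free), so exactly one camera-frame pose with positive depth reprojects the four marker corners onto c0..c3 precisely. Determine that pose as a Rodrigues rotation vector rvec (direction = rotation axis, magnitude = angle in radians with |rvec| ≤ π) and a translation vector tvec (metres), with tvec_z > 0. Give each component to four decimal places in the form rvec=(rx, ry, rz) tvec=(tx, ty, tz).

Intrinsics K: fx=887.6, fy=633.0, cx=320.7, cy=228.0
Marker side s = 0.187 m; corners in marker frame (Z=0):
  M0 = (-0.0935, +0.0935, 0)
  M1 = (+0.0935, +0.0935, 0)
  M2 = (+0.0935, -0.0935, 0)
  M3 = (-0.0935, -0.0935, 0)
Detected image corners:
  c0 = (341.350891, 158.338261) px
  c1 = (467.640220, 133.727655) px
  c2 = (436.065824, 41.890895) px
  c3 = (311.263301, 69.664742) px
Planar DLT: solve 8×8 A·h = b for H (H[2,2]=1):
  H  [+596.61688 +158.51545 +387.92924]
  H  [-159.46297 +480.86597 +101.07247]
  H  [-0.19211 -0.01615 +1.00000]
B = K⁻¹H; ‖b₁‖=0.787549, ‖b₂‖=0.787549; λ = 2/(‖b₁‖+‖b₂‖) = 1.269763, sign → tz>0 ⇒ λ=+1.269763
r₁ = λ·B[:,0] = (+0.94163,-0.23201,-0.24393); r₂ = λ·B[:,1] = (+0.23418,+0.97198,-0.02051)
r₃ = r₁×r₂ = (+0.24186,-0.03781,+0.96958); SVD([r₁ r₂ r₃]) → R = UVᵀ:
  R  [+0.94163 +0.23418 +0.24186]
  R  [-0.23201 +0.97198 -0.03781]
  R  [-0.24393 -0.02051 +0.96958]
t = (+0.09618, -0.25461, +1.26976) m
tr R = 2.883183; θ = arccos((tr R − 1)/2) = 0.343470 rad = 19.679°
axis k = ((R−Rᵀ)₃₂, (R−Rᵀ)₁₃, (R−Rᵀ)₂₁) / (2 sinθ) = (+0.025686, +0.721275, -0.692173)
rvec = θ·k = (+0.008822, +0.247736, -0.237741)

rvec=(0.0088, 0.2477, -0.2377) tvec=(0.0962, -0.2546, 1.2698)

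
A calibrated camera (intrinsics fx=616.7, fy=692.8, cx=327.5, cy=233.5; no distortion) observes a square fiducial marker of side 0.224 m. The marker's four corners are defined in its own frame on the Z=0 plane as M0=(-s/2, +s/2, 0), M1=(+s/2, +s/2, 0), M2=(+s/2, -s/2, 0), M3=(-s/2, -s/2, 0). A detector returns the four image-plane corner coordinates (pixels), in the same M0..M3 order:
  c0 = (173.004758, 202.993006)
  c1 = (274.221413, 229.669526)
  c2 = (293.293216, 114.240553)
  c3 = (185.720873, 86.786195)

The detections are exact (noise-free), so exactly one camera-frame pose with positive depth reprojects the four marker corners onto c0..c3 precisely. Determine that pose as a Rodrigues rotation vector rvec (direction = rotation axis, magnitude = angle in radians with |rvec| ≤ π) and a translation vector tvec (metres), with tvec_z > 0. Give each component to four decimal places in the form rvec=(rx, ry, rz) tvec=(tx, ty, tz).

rvec=(0.3426, 0.0809, 0.2202) tvec=(-0.2000, -0.1356, 1.2800)

Intrinsics K: fx=616.7, fy=692.8, cx=327.5, cy=233.5
Marker side s = 0.224 m; corners in marker frame (Z=0):
  M0 = (-0.1120, +0.1120, 0)
  M1 = (+0.1120, +0.1120, 0)
  M2 = (+0.1120, -0.1120, 0)
  M3 = (-0.1120, -0.1120, 0)
Detected image corners:
  c0 = (173.004758, 202.993006) px
  c1 = (274.221413, 229.669526) px
  c2 = (293.293216, 114.240553) px
  c3 = (185.720873, 86.786195) px
Planar DLT: solve 8×8 A·h = b for H (H[2,2]=1):
  H  [+458.12479 -9.10908 +231.13324]
  H  [+115.64615 +559.32739 +160.10406]
  H  [-0.03238 +0.26686 +1.00000]
B = K⁻¹H; ‖b₁‖=0.781260, ‖b₂‖=0.781260; λ = 2/(‖b₁‖+‖b₂‖) = 1.279983, sign → tz>0 ⇒ λ=+1.279983
r₁ = λ·B[:,0] = (+0.97286,+0.22763,-0.04145); r₂ = λ·B[:,1] = (-0.20030,+0.91826,+0.34158)
r₃ = r₁×r₂ = (+0.11581,-0.32401,+0.93894); SVD([r₁ r₂ r₃]) → R = UVᵀ:
  R  [+0.97286 -0.20030 +0.11581]
  R  [+0.22763 +0.91826 -0.32401]
  R  [-0.04145 +0.34158 +0.93894]
t = (-0.20001, -0.13560, +1.27998) m
tr R = 2.830064; θ = arccos((tr R − 1)/2) = 0.415209 rad = 23.790°
axis k = ((R−Rᵀ)₃₂, (R−Rᵀ)₁₃, (R−Rᵀ)₂₁) / (2 sinθ) = (+0.825011, +0.194927, +0.530434)
rvec = θ·k = (+0.342552, +0.080935, +0.220241)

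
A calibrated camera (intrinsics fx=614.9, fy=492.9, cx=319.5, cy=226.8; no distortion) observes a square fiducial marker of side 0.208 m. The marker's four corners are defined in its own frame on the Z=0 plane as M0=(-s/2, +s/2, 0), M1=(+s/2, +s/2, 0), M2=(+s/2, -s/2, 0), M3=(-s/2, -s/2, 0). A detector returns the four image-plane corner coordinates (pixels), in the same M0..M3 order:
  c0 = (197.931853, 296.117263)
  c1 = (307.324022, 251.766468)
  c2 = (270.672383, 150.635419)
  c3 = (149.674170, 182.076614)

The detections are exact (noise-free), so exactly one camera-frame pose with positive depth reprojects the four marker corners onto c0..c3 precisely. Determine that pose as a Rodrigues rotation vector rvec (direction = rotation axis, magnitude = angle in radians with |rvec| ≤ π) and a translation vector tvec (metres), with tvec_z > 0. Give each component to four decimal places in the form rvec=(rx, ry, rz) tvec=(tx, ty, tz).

Intrinsics K: fx=614.9, fy=492.9, cx=319.5, cy=226.8
Marker side s = 0.208 m; corners in marker frame (Z=0):
  M0 = (-0.1040, +0.1040, 0)
  M1 = (+0.1040, +0.1040, 0)
  M2 = (+0.1040, -0.1040, 0)
  M3 = (-0.1040, -0.1040, 0)
Detected image corners:
  c0 = (197.931853, 296.117263) px
  c1 = (307.324022, 251.766468) px
  c2 = (270.672383, 150.635419) px
  c3 = (149.674170, 182.076614) px
Planar DLT: solve 8×8 A·h = b for H (H[2,2]=1):
  H  [+706.22449 +257.85108 +235.89485]
  H  [-37.31355 +568.05966 +220.19087]
  H  [+0.66162 +0.24054 +1.00000]
B = K⁻¹H; ‖b₁‖=1.108989, ‖b₂‖=1.108989; λ = 2/(‖b₁‖+‖b₂‖) = 0.901722, sign → tz>0 ⇒ λ=+0.901722
r₁ = λ·B[:,0] = (+0.72565,-0.34278,+0.59660); r₂ = λ·B[:,1] = (+0.26542,+0.93942,+0.21690)
r₃ = r₁×r₂ = (-0.63480,+0.00095,+0.77267); SVD([r₁ r₂ r₃]) → R = UVᵀ:
  R  [+0.72565 +0.26542 -0.63480]
  R  [-0.34278 +0.93942 +0.00095]
  R  [+0.59660 +0.21690 +0.77267]
t = (-0.12260, -0.01209, +0.90172) m
tr R = 2.437745; θ = arccos((tr R − 1)/2) = 0.768618 rad = 44.039°
axis k = ((R−Rᵀ)₃₂, (R−Rᵀ)₁₃, (R−Rᵀ)₂₁) / (2 sinθ) = (+0.155327, -0.885719, -0.437466)
rvec = θ·k = (+0.119387, -0.680779, -0.336244)

rvec=(0.1194, -0.6808, -0.3362) tvec=(-0.1226, -0.0121, 0.9017)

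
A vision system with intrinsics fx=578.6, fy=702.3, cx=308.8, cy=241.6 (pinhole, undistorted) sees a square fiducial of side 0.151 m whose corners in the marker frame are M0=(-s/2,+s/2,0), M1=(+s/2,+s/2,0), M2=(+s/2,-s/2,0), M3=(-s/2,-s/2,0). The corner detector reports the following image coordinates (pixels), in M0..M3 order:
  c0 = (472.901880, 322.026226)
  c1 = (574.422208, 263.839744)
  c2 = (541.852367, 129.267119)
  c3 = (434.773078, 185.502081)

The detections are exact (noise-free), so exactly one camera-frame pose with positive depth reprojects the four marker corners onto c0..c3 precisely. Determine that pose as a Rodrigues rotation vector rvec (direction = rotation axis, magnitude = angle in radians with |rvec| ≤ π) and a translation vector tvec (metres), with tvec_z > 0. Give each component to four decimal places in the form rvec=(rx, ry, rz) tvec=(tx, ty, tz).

Intrinsics K: fx=578.6, fy=702.3, cx=308.8, cy=241.6
Marker side s = 0.151 m; corners in marker frame (Z=0):
  M0 = (-0.0755, +0.0755, 0)
  M1 = (+0.0755, +0.0755, 0)
  M2 = (+0.0755, -0.0755, 0)
  M3 = (-0.0755, -0.0755, 0)
Detected image corners:
  c0 = (472.901880, 322.026226) px
  c1 = (574.422208, 263.839744) px
  c2 = (541.852367, 129.267119) px
  c3 = (434.773078, 185.502081) px
Planar DLT: solve 8×8 A·h = b for H (H[2,2]=1):
  H  [+798.49011 +375.74572 +507.20331]
  H  [-330.88903 +960.72945 +226.13259]
  H  [+0.21375 +0.28052 +1.00000]
B = K⁻¹H; ‖b₁‖=1.394641, ‖b₂‖=1.394641; λ = 2/(‖b₁‖+‖b₂‖) = 0.717030, sign → tz>0 ⇒ λ=+0.717030
r₁ = λ·B[:,0] = (+0.90773,-0.39055,+0.15326); r₂ = λ·B[:,1] = (+0.35829,+0.91168,+0.20114)
r₃ = r₁×r₂ = (-0.21828,-0.12767,+0.96750); SVD([r₁ r₂ r₃]) → R = UVᵀ:
  R  [+0.90773 +0.35829 -0.21828]
  R  [-0.39055 +0.91168 -0.12767]
  R  [+0.15326 +0.20114 +0.96750]
t = (+0.24587, -0.01579, +0.71703) m
tr R = 2.786915; θ = arccos((tr R − 1)/2) = 0.465812 rad = 26.689°
axis k = ((R−Rᵀ)₃₂, (R−Rᵀ)₁₃, (R−Rᵀ)₂₁) / (2 sinθ) = (+0.366044, -0.413612, -0.833629)
rvec = θ·k = (+0.170508, -0.192665, -0.388314)

rvec=(0.1705, -0.1927, -0.3883) tvec=(0.2459, -0.0158, 0.7170)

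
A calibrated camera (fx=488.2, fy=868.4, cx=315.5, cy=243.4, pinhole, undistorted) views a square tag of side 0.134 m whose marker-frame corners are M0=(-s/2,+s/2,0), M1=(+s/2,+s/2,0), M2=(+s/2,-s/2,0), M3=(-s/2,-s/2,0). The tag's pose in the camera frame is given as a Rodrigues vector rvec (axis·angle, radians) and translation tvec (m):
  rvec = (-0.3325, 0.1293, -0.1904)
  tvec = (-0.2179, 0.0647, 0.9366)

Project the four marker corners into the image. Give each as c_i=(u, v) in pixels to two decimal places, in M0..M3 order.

c0=(171.15, 376.13) c1=(239.32, 351.51) c2=(231.65, 233.12) c3=(166.76, 258.14)

Intrinsics K: fx=488.2, fy=868.4, cx=315.5, cy=243.4
Marker side s = 0.134 m; corners in marker frame (Z=0):
  M0 = (-0.0670, +0.0670, 0)
  M1 = (+0.0670, +0.0670, 0)
  M2 = (+0.0670, -0.0670, 0)
  M3 = (-0.0670, -0.0670, 0)
rvec = (-0.3325, 0.1293, -0.1904), |rvec| = θ = 0.40438 rad = 23.170°
Rodrigues: sinθ=0.39345, 1−cosθ=0.08066; R = I + sinθ·[k]× + (1−cosθ)·[k]×²:
    [+0.97387 +0.16405 +0.15703]
    [-0.20646 +0.92759 +0.31137]
    [-0.09458 -0.33565 +0.93723]
t = (-0.2179, 0.0647, 0.9366) m
M0: Pc = R·M0+t = (-0.27216, +0.14068, +0.92045); u = 488.2·(-0.27216)/0.92045 + 315.5 = 171.1489, v = 868.4·(+0.14068)/0.92045 + 243.4 = 376.1262
M1: Pc = R·M1+t = (-0.14166, +0.11302, +0.90777); u = 488.2·(-0.14166)/0.90777 + 315.5 = 239.3158, v = 868.4·(+0.11302)/0.90777 + 243.4 = 351.5139
M2: Pc = R·M2+t = (-0.16364, -0.01128, +0.95275); u = 488.2·(-0.16364)/0.95275 + 315.5 = 231.6483, v = 868.4·(-0.01128)/0.95275 + 243.4 = 233.1175
M3: Pc = R·M3+t = (-0.29414, +0.01638, +0.96543); u = 488.2·(-0.29414)/0.96543 + 315.5 = 166.7578, v = 868.4·(+0.01638)/0.96543 + 243.4 = 258.1375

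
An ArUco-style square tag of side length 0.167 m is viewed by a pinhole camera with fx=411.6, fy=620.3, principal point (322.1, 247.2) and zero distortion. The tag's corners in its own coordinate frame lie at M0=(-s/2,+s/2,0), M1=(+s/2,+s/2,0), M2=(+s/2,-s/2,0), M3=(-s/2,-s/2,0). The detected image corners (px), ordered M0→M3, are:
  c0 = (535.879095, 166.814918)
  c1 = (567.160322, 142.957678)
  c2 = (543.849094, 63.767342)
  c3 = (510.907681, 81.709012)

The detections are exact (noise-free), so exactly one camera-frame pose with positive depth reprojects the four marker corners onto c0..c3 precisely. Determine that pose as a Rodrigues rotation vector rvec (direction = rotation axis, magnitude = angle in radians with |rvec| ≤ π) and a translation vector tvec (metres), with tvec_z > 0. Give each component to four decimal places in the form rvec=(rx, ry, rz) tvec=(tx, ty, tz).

rvec=(-0.1193, -0.5069, -0.3960) tvec=(0.6113, -0.2491, 1.1546)

Intrinsics K: fx=411.6, fy=620.3, cx=322.1, cy=247.2
Marker side s = 0.167 m; corners in marker frame (Z=0):
  M0 = (-0.0835, +0.0835, 0)
  M1 = (+0.0835, +0.0835, 0)
  M2 = (+0.0835, -0.0835, 0)
  M3 = (-0.0835, -0.0835, 0)
Detected image corners:
  c0 = (535.879095, 166.814918) px
  c1 = (567.160322, 142.957678) px
  c2 = (543.849094, 63.767342) px
  c3 = (510.907681, 81.709012) px
Planar DLT: solve 8×8 A·h = b for H (H[2,2]=1):
  H  [+423.21968 +137.77299 +540.01062]
  H  [-76.40676 +489.87764 +113.39670]
  H  [+0.42809 -0.01225 +1.00000]
B = K⁻¹H; ‖b₁‖=0.866100, ‖b₂‖=0.866100; λ = 2/(‖b₁‖+‖b₂‖) = 1.154601, sign → tz>0 ⇒ λ=+1.154601
r₁ = λ·B[:,0] = (+0.80040,-0.33920,+0.49427); r₂ = λ·B[:,1] = (+0.39754,+0.91747,-0.01414)
r₃ = r₁×r₂ = (-0.44868,+0.20781,+0.86919); SVD([r₁ r₂ r₃]) → R = UVᵀ:
  R  [+0.80040 +0.39754 -0.44868]
  R  [-0.33920 +0.91747 +0.20781]
  R  [+0.49427 -0.01414 +0.86919]
t = (+0.61127, -0.24906, +1.15460) m
tr R = 2.587070; θ = arccos((tr R − 1)/2) = 0.654200 rad = 37.483°
axis k = ((R−Rᵀ)₃₂, (R−Rᵀ)₁₃, (R−Rᵀ)₂₁) / (2 sinθ) = (-0.182374, -0.774786, -0.605348)
rvec = θ·k = (-0.119309, -0.506865, -0.396018)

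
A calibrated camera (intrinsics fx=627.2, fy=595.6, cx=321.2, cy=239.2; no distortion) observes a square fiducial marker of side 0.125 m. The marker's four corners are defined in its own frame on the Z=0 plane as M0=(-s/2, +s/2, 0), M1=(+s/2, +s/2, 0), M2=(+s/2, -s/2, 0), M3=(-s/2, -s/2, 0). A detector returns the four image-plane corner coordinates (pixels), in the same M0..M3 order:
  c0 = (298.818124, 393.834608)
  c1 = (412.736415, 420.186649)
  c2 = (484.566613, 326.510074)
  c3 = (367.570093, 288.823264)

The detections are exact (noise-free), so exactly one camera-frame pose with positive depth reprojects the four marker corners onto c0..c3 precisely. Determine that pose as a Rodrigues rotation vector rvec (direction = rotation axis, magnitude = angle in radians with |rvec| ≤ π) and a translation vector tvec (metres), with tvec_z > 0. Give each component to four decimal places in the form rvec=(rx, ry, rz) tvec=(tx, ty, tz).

Intrinsics K: fx=627.2, fy=595.6, cx=321.2, cy=239.2
Marker side s = 0.125 m; corners in marker frame (Z=0):
  M0 = (-0.0625, +0.0625, 0)
  M1 = (+0.0625, +0.0625, 0)
  M2 = (+0.0625, -0.0625, 0)
  M3 = (-0.0625, -0.0625, 0)
Detected image corners:
  c0 = (298.818124, 393.834608) px
  c1 = (412.736415, 420.186649) px
  c2 = (484.566613, 326.510074) px
  c3 = (367.570093, 288.823264) px
Planar DLT: solve 8×8 A·h = b for H (H[2,2]=1):
  H  [+1198.98971 -311.56815 +392.05648]
  H  [+506.46282 +1022.46632 +360.04037]
  H  [+0.70557 +0.64285 +1.00000]
B = K⁻¹H; ‖b₁‖=1.795210, ‖b₂‖=1.795210; λ = 2/(‖b₁‖+‖b₂‖) = 0.557038, sign → tz>0 ⇒ λ=+0.557038
r₁ = λ·B[:,0] = (+0.86359,+0.31583,+0.39303); r₂ = λ·B[:,1] = (-0.46010,+0.81245,+0.35809)
r₃ = r₁×r₂ = (-0.20623,-0.49007,+0.84693); SVD([r₁ r₂ r₃]) → R = UVᵀ:
  R  [+0.86359 -0.46010 -0.20623]
  R  [+0.31583 +0.81245 -0.49007]
  R  [+0.39303 +0.35809 +0.84693]
t = (+0.06293, +0.11302, +0.55704) m
tr R = 2.522973; θ = arccos((tr R − 1)/2) = 0.705193 rad = 40.405°
axis k = ((R−Rᵀ)₃₂, (R−Rᵀ)₁₃, (R−Rᵀ)₂₁) / (2 sinθ) = (+0.654266, -0.462261, +0.598540)
rvec = θ·k = (+0.461383, -0.325983, +0.422086)

rvec=(0.4614, -0.3260, 0.4221) tvec=(0.0629, 0.1130, 0.5570)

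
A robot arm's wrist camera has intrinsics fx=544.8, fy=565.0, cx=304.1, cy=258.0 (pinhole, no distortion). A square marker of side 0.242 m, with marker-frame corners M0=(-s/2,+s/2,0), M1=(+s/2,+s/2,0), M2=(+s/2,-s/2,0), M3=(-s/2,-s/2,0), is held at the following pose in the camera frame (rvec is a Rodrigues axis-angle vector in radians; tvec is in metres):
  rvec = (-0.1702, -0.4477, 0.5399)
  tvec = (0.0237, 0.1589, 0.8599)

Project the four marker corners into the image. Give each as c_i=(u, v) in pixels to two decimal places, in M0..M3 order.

c0=(217.66, 400.28) c1=(342.13, 469.10) c2=(403.87, 330.76) c3=(295.48, 252.84)

Intrinsics K: fx=544.8, fy=565.0, cx=304.1, cy=258.0
Marker side s = 0.242 m; corners in marker frame (Z=0):
  M0 = (-0.1210, +0.1210, 0)
  M1 = (+0.1210, +0.1210, 0)
  M2 = (+0.1210, -0.1210, 0)
  M3 = (-0.1210, -0.1210, 0)
rvec = (-0.1702, -0.4477, 0.5399), |rvec| = θ = 0.72173 rad = 41.352°
Rodrigues: sinθ=0.66068, 1−cosθ=0.24934; R = I + sinθ·[k]× + (1−cosθ)·[k]×²:
    [+0.76453 -0.45776 -0.45382]
    [+0.53071 +0.84661 +0.04010]
    [+0.36585 -0.27150 +0.89019]
t = (0.0237, 0.1589, 0.8599) m
M0: Pc = R·M0+t = (-0.12420, +0.19712, +0.78278); u = 544.8·(-0.12420)/0.78278 + 304.1 = 217.6613, v = 565.0·(+0.19712)/0.78278 + 258.0 = 400.2811
M1: Pc = R·M1+t = (+0.06082, +0.32555, +0.87132); u = 544.8·(+0.06082)/0.87132 + 304.1 = 342.1279, v = 565.0·(+0.32555)/0.87132 + 258.0 = 469.1044
M2: Pc = R·M2+t = (+0.17160, +0.12068, +0.93702); u = 544.8·(+0.17160)/0.93702 + 304.1 = 403.8696, v = 565.0·(+0.12068)/0.93702 + 258.0 = 330.7649
M3: Pc = R·M3+t = (-0.01342, -0.00775, +0.84848); u = 544.8·(-0.01342)/0.84848 + 304.1 = 295.4838, v = 565.0·(-0.00775)/0.84848 + 258.0 = 252.8361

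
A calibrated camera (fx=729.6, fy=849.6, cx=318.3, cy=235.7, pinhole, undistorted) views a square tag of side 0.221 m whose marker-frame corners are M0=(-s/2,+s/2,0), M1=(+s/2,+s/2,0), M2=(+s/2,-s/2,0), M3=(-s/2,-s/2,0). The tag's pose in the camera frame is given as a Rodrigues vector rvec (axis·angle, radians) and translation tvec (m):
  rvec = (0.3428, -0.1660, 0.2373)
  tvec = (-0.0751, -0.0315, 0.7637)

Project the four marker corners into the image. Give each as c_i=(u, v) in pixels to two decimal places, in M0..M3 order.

Intrinsics K: fx=729.6, fy=849.6, cx=318.3, cy=235.7
Marker side s = 0.221 m; corners in marker frame (Z=0):
  M0 = (-0.1105, +0.1105, 0)
  M1 = (+0.1105, +0.1105, 0)
  M2 = (+0.1105, -0.1105, 0)
  M3 = (-0.1105, -0.1105, 0)
rvec = (0.3428, -0.1660, 0.2373), |rvec| = θ = 0.44875 rad = 25.712°
Rodrigues: sinθ=0.43384, 1−cosθ=0.09901; R = I + sinθ·[k]× + (1−cosθ)·[k]×²:
    [+0.95877 -0.25739 -0.12049]
    [+0.20144 +0.91454 -0.35078]
    [+0.20048 +0.31204 +0.92868]
t = (-0.0751, -0.0315, 0.7637) m
M0: Pc = R·M0+t = (-0.20949, +0.04730, +0.77603); u = 729.6·(-0.20949)/0.77603 + 318.3 = 121.3474, v = 849.6·(+0.04730)/0.77603 + 235.7 = 287.4817
M1: Pc = R·M1+t = (+0.00240, +0.09182, +0.82033); u = 729.6·(+0.00240)/0.82033 + 318.3 = 320.4360, v = 849.6·(+0.09182)/0.82033 + 235.7 = 330.7908
M2: Pc = R·M2+t = (+0.05929, -0.11030, +0.75137); u = 729.6·(+0.05929)/0.75137 + 318.3 = 375.8676, v = 849.6·(-0.11030)/0.75137 + 235.7 = 110.9831
M3: Pc = R·M3+t = (-0.15260, -0.15482, +0.70707); u = 729.6·(-0.15260)/0.70707 + 318.3 = 160.8351, v = 849.6·(-0.15482)/0.70707 + 235.7 = 49.6765

c0=(121.35, 287.48) c1=(320.44, 330.79) c2=(375.87, 110.98) c3=(160.84, 49.68)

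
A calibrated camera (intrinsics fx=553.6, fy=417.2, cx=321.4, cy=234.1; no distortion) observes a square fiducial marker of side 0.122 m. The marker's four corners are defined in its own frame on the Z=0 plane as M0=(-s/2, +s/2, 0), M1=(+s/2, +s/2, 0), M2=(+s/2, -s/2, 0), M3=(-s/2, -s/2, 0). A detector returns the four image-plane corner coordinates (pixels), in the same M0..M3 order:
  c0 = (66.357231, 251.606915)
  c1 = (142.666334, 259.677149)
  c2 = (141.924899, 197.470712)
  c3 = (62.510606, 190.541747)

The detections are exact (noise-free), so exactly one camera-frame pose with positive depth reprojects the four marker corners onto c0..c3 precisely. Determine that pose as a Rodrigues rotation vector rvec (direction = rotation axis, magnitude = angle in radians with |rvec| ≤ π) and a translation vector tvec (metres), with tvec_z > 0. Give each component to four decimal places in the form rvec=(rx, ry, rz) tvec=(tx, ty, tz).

Intrinsics K: fx=553.6, fy=417.2, cx=321.4, cy=234.1
Marker side s = 0.122 m; corners in marker frame (Z=0):
  M0 = (-0.0610, +0.0610, 0)
  M1 = (+0.0610, +0.0610, 0)
  M2 = (+0.0610, -0.0610, 0)
  M3 = (-0.0610, -0.0610, 0)
Detected image corners:
  c0 = (66.357231, 251.606915) px
  c1 = (142.666334, 259.677149) px
  c2 = (141.924899, 197.470712) px
  c3 = (62.510606, 190.541747) px
Planar DLT: solve 8×8 A·h = b for H (H[2,2]=1):
  H  [+618.08191 +53.32733 +102.93151]
  H  [+18.34743 +579.92326 +225.40533]
  H  [-0.19224 +0.33256 +1.00000]
B = K⁻¹H; ‖b₁‖=1.252278, ‖b₂‖=1.252278; λ = 2/(‖b₁‖+‖b₂‖) = 0.798544, sign → tz>0 ⇒ λ=+0.798544
r₁ = λ·B[:,0] = (+0.98068,+0.12126,-0.15351); r₂ = λ·B[:,1] = (-0.07725,+0.96099,+0.26556)
r₃ = r₁×r₂ = (+0.17972,-0.24857,+0.95179); SVD([r₁ r₂ r₃]) → R = UVᵀ:
  R  [+0.98068 -0.07725 +0.17972]
  R  [+0.12126 +0.96099 -0.24857]
  R  [-0.15351 +0.26556 +0.95179]
t = (-0.31513, -0.01664, +0.79854) m
tr R = 2.893467; θ = arccos((tr R − 1)/2) = 0.327860 rad = 18.785°
axis k = ((R−Rᵀ)₃₂, (R−Rᵀ)₁₃, (R−Rᵀ)₂₁) / (2 sinθ) = (+0.798298, +0.517414, +0.308226)
rvec = θ·k = (+0.261730, +0.169639, +0.101055)

rvec=(0.2617, 0.1696, 0.1011) tvec=(-0.3151, -0.0166, 0.7985)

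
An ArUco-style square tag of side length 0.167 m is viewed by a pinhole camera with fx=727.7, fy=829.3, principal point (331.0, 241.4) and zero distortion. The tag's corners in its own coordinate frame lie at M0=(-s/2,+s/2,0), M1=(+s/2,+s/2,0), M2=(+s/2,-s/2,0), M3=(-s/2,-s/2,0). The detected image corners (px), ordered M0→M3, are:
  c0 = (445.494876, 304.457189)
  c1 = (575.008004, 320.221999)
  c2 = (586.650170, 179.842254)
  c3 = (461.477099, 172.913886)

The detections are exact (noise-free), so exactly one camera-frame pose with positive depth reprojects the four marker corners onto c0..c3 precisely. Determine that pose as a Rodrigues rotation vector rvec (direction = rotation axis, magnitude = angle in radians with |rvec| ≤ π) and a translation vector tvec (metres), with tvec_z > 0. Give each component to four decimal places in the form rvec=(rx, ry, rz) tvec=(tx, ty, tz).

Intrinsics K: fx=727.7, fy=829.3, cx=331.0, cy=241.4
Marker side s = 0.167 m; corners in marker frame (Z=0):
  M0 = (-0.0835, +0.0835, 0)
  M1 = (+0.0835, +0.0835, 0)
  M2 = (+0.0835, -0.0835, 0)
  M3 = (-0.0835, -0.0835, 0)
Detected image corners:
  c0 = (445.494876, 304.457189) px
  c1 = (575.008004, 320.221999) px
  c2 = (586.650170, 179.842254) px
  c3 = (461.477099, 172.913886) px
Planar DLT: solve 8×8 A·h = b for H (H[2,2]=1):
  H  [+571.53834 -209.33763 +515.33751]
  H  [-22.71635 +753.68213 +242.79861]
  H  [-0.36881 -0.24408 +1.00000]
B = K⁻¹H; ‖b₁‖=1.025144, ‖b₂‖=1.025144; λ = 2/(‖b₁‖+‖b₂‖) = 0.975472, sign → tz>0 ⇒ λ=+0.975472
r₁ = λ·B[:,0] = (+0.92978,+0.07800,-0.35976); r₂ = λ·B[:,1] = (-0.17231,+0.95583,-0.23810)
r₃ = r₁×r₂ = (+0.32530,+0.28337,+0.90215); SVD([r₁ r₂ r₃]) → R = UVᵀ:
  R  [+0.92978 -0.17231 +0.32530]
  R  [+0.07800 +0.95583 +0.28337]
  R  [-0.35976 -0.23810 +0.90215]
t = (+0.24710, +0.00165, +0.97547) m
tr R = 2.787767; θ = arccos((tr R − 1)/2) = 0.464862 rad = 26.635°
axis k = ((R−Rᵀ)₃₂, (R−Rᵀ)₁₃, (R−Rᵀ)₂₁) / (2 sinθ) = (-0.581605, +0.764063, +0.279184)
rvec = θ·k = (-0.270366, +0.355183, +0.129782)

rvec=(-0.2704, 0.3552, 0.1298) tvec=(0.2471, 0.0016, 0.9755)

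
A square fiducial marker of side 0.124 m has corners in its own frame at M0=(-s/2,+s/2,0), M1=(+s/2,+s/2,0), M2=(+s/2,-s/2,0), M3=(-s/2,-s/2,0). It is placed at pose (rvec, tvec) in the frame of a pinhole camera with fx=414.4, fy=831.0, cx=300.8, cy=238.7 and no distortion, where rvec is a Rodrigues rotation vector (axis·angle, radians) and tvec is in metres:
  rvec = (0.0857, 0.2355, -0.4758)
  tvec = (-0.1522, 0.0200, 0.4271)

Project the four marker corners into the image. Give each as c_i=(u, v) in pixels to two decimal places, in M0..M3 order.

Intrinsics K: fx=414.4, fy=831.0, cx=300.8, cy=238.7
Marker side s = 0.124 m; corners in marker frame (Z=0):
  M0 = (-0.0620, +0.0620, 0)
  M1 = (+0.0620, +0.0620, 0)
  M2 = (+0.0620, -0.0620, 0)
  M3 = (-0.0620, -0.0620, 0)
rvec = (0.0857, 0.2355, -0.4758), |rvec| = θ = 0.53776 rad = 30.812°
Rodrigues: sinθ=0.51222, 1−cosθ=0.14114; R = I + sinθ·[k]× + (1−cosθ)·[k]×²:
    [+0.86244 +0.46305 +0.20441]
    [-0.44335 +0.88592 -0.13632]
    [-0.24421 +0.02694 +0.96935]
t = (-0.1522, 0.0200, 0.4271) m
M0: Pc = R·M0+t = (-0.17696, +0.10241, +0.44391); u = 414.4·(-0.17696)/0.44391 + 300.8 = 135.6022, v = 831.0·(+0.10241)/0.44391 + 238.7 = 430.4199
M1: Pc = R·M1+t = (-0.07002, +0.04744, +0.41363); u = 414.4·(-0.07002)/0.41363 + 300.8 = 230.6497, v = 831.0·(+0.04744)/0.41363 + 238.7 = 334.0088
M2: Pc = R·M2+t = (-0.12744, -0.06241, +0.41029); u = 414.4·(-0.12744)/0.41029 + 300.8 = 172.0853, v = 831.0·(-0.06241)/0.41029 + 238.7 = 112.2849
M3: Pc = R·M3+t = (-0.23438, -0.00744, +0.44057); u = 414.4·(-0.23438)/0.44057 + 300.8 = 80.3425, v = 831.0·(-0.00744)/0.44057 + 238.7 = 224.6671

c0=(135.60, 430.42) c1=(230.65, 334.01) c2=(172.09, 112.28) c3=(80.34, 224.67)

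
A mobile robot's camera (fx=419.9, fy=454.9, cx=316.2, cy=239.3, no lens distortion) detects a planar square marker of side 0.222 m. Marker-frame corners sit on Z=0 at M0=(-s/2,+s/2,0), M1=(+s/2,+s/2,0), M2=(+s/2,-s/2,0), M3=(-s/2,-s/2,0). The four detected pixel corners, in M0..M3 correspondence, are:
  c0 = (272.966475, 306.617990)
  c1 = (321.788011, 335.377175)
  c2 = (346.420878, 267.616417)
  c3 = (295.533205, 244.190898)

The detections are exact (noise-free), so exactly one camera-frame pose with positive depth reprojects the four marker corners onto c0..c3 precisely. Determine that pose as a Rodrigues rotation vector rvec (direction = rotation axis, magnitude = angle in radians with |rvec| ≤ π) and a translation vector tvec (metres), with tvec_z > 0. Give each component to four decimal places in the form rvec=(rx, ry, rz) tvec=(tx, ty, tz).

Intrinsics K: fx=419.9, fy=454.9, cx=316.2, cy=239.3
Marker side s = 0.222 m; corners in marker frame (Z=0):
  M0 = (-0.1110, +0.1110, 0)
  M1 = (+0.1110, +0.1110, 0)
  M2 = (+0.1110, -0.1110, 0)
  M3 = (-0.1110, -0.1110, 0)
Detected image corners:
  c0 = (272.966475, 306.617990) px
  c1 = (321.788011, 335.377175) px
  c2 = (346.420878, 267.616417) px
  c3 = (295.533205, 244.190898) px
Planar DLT: solve 8×8 A·h = b for H (H[2,2]=1):
  H  [+109.20461 -103.00355 +308.13157]
  H  [+9.91954 +295.61904 +287.94662]
  H  [-0.37312 +0.01006 +1.00000]
B = K⁻¹H; ‖b₁‖=0.692468, ‖b₂‖=0.692468; λ = 2/(‖b₁‖+‖b₂‖) = 1.444110, sign → tz>0 ⇒ λ=+1.444110
r₁ = λ·B[:,0] = (+0.78133,+0.31494,-0.53883); r₂ = λ·B[:,1] = (-0.36518,+0.93082,+0.01452)
r₃ = r₁×r₂ = (+0.50613,+0.18542,+0.84229); SVD([r₁ r₂ r₃]) → R = UVᵀ:
  R  [+0.78133 -0.36518 +0.50613]
  R  [+0.31494 +0.93082 +0.18542]
  R  [-0.53883 +0.01452 +0.84229]
t = (-0.02775, +0.15443, +1.44411) m
tr R = 2.554444; θ = arccos((tr R − 1)/2) = 0.680558 rad = 38.993°
axis k = ((R−Rᵀ)₃₂, (R−Rᵀ)₁₃, (R−Rᵀ)₂₁) / (2 sinθ) = (-0.135803, +0.830348, +0.540444)
rvec = θ·k = (-0.092422, +0.565100, +0.367803)

rvec=(-0.0924, 0.5651, 0.3678) tvec=(-0.0277, 0.1544, 1.4441)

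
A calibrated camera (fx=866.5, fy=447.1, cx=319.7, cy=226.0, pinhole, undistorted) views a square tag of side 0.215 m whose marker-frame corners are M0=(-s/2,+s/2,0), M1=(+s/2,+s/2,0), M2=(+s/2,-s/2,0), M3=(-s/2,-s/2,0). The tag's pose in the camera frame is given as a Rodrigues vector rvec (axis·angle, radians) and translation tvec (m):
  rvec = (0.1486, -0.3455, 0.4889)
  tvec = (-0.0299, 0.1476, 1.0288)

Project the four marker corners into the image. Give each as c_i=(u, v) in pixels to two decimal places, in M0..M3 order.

c0=(171.25, 313.45) c1=(325.33, 345.99) c2=(410.25, 268.26) c3=(260.89, 229.22)

Intrinsics K: fx=866.5, fy=447.1, cx=319.7, cy=226.0
Marker side s = 0.215 m; corners in marker frame (Z=0):
  M0 = (-0.1075, +0.1075, 0)
  M1 = (+0.1075, +0.1075, 0)
  M2 = (+0.1075, -0.1075, 0)
  M3 = (-0.1075, -0.1075, 0)
rvec = (0.1486, -0.3455, 0.4889), |rvec| = θ = 0.61683 rad = 35.342°
Rodrigues: sinθ=0.57845, 1−cosθ=0.18428; R = I + sinθ·[k]× + (1−cosθ)·[k]×²:
    [+0.82641 -0.48335 -0.28882]
    [+0.43362 +0.87353 -0.22117]
    [+0.35919 +0.05754 +0.93149]
t = (-0.0299, 0.1476, 1.0288) m
M0: Pc = R·M0+t = (-0.17070, +0.19489, +0.99637); u = 866.5·(-0.17070)/0.99637 + 319.7 = 171.2504, v = 447.1·(+0.19489)/0.99637 + 226.0 = 313.4532
M1: Pc = R·M1+t = (+0.00698, +0.28812, +1.07360); u = 866.5·(+0.00698)/1.07360 + 319.7 = 325.3331, v = 447.1·(+0.28812)/1.07360 + 226.0 = 345.9869
M2: Pc = R·M2+t = (+0.11090, +0.10031, +1.06123); u = 866.5·(+0.11090)/1.06123 + 319.7 = 410.2502, v = 447.1·(+0.10031)/1.06123 + 226.0 = 268.2605
M3: Pc = R·M3+t = (-0.06678, +0.00708, +0.98400); u = 866.5·(-0.06678)/0.98400 + 319.7 = 260.8948, v = 447.1·(+0.00708)/0.98400 + 226.0 = 229.2176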